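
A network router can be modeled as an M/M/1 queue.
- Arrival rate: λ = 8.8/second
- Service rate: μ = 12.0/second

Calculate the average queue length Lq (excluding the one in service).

ρ = λ/μ = 8.8/12.0 = 0.7333
For M/M/1: Lq = λ²/(μ(μ-λ))
Lq = 77.44/(12.0 × 3.20)
Lq = 2.0167 packets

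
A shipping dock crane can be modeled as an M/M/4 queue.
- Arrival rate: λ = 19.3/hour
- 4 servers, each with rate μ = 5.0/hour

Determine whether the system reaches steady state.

Stability requires ρ = λ/(cμ) < 1
ρ = 19.3/(4 × 5.0) = 19.3/20.00 = 0.9650
Since 0.9650 < 1, the system is STABLE.
The servers are busy 96.50% of the time.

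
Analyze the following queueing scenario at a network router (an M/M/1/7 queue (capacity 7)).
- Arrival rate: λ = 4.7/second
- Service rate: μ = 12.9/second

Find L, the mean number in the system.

ρ = λ/μ = 4.7/12.9 = 0.36434
P₀ = (1-ρ)/(1-ρ^(K+1)) = (1-0.36434)/(1-0.36434^8) = 0.6357/0.9997 = 0.6359
P_K = P₀×ρ^K = 0.6359 × 0.36434^7 = 0.6359 × 0.0008522 = 0.0005419
L = ρ[1 - (K+1)ρ^K + Kρ^(K+1)] / [(1-ρ)(1-ρ^(K+1))]
L = 0.36434 × (1 - 8×0.0008522 + 7×0.0003105) / ((1 - 0.36434) × (1 - 0.0003105)) = 0.5707 packets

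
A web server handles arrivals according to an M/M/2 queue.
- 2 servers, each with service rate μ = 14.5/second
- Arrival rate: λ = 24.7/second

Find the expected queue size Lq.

Traffic intensity: ρ = λ/(cμ) = 24.7/(2×14.5) = 0.8517
Since ρ = 0.8517 < 1, system is stable.
Offered load a = λ/μ = cρ = 24.7/14.5 = 1.7034
P₀ = [ Σₙ₌₀^1 aⁿ/n! + a^2/(2!(1-ρ)) ]⁻¹
Σ = a^0/0! + a^1/1! = 1.0000 + 1.7034 = 2.7034
a^2/(2!(1-ρ)) = 2.90174/(2 × 0.148276) = 9.7849
P₀ = 1/(2.7034 + 9.7849) = 0.08007
Lq = P₀·a^2·ρ / (2!(1-ρ)²) = 0.0800745 × 2.90174 × 0.851724 / (2 × 0.0219857) = 4.5007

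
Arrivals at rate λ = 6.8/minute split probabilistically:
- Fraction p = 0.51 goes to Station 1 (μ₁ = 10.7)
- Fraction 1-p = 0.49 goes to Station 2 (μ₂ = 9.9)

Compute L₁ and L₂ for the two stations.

Effective rates: λ₁ = 6.8×0.51 = 3.468, λ₂ = 6.8×0.49 = 3.332
Station 1: ρ₁ = 3.468/10.7 = 0.3241, L₁ = ρ₁/(1-ρ₁) = 0.3241/(1-0.3241) = 0.4795
Station 2: ρ₂ = 3.332/9.9 = 0.33657, L₂ = ρ₂/(1-ρ₂) = 0.33657/(1-0.33657) = 0.5073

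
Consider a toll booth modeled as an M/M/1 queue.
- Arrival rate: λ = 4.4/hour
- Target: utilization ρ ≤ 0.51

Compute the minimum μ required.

ρ = λ/μ, so μ = λ/ρ
μ ≥ 4.4/0.51 = 8.6275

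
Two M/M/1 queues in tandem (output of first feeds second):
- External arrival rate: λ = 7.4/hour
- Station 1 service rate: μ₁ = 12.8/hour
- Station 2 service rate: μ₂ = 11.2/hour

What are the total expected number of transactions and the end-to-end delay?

By Jackson's theorem, each station behaves as independent M/M/1.
Station 1: ρ₁ = 7.4/12.8 = 0.5781, L₁ = ρ₁/(1-ρ₁) = λ/(μ₁-λ) = 7.4/5.40 = 1.37037
Station 2: ρ₂ = 7.4/11.2 = 0.6607, L₂ = ρ₂/(1-ρ₂) = λ/(μ₂-λ) = 7.4/3.80 = 1.94737
Total: L = L₁ + L₂ = 1.37037 + 1.94737 = 3.3177
W = L/λ = 3.3177/7.4 = 0.4483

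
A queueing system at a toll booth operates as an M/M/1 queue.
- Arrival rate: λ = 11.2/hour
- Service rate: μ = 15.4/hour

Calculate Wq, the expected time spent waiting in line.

First, compute utilization: ρ = λ/μ = 11.2/15.4 = 0.7273
For M/M/1: Wq = λ/(μ(μ-λ))
Wq = 11.2/(15.4 × (15.4-11.2))
Wq = 11.2/(15.4 × 4.20)
Wq = 0.1732 hours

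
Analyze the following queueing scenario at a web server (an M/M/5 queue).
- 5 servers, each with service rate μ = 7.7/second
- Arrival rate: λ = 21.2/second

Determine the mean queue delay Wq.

Traffic intensity: ρ = λ/(cμ) = 21.2/(5×7.7) = 0.5506
Since ρ = 0.5506 < 1, system is stable.
Offered load a = λ/μ = cρ = 21.2/7.7 = 2.7532
P₀ = [ Σₙ₌₀^4 aⁿ/n! + a^5/(5!(1-ρ)) ]⁻¹
Σ = a^0/0! + a^1/1! + a^2/2! + a^3/3! + a^4/4! = 1.00000 + 2.75325 + 3.79018 + 3.47844 + 2.39425 = 13.4161
a^5/(5!(1-ρ)) = 158.2070/(120 × 0.44935) = 2.9340
P₀ = 1/(13.4161 + 2.9340) = 0.06116
Lq = P₀·a^5·ρ / (5!(1-ρ)²) = 0.06116 × 158.2070 × 0.5506 / (120 × 0.2019) = 0.2199
Wq = Lq/λ = 0.2199/21.2 = 0.01037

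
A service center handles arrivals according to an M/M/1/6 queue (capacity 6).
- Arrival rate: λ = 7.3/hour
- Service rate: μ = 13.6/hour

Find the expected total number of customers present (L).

ρ = λ/μ = 7.3/13.6 = 0.53676
P₀ = (1-ρ)/(1-ρ^(K+1)) = (1-0.53676)/(1-0.53676^7) = 0.46324/0.98716 = 0.4693
P_K = P₀×ρ^K = 0.46926 × 0.53676^6 = 0.46926 × 0.023916 = 0.01122
L = ρ[1 - (K+1)ρ^K + Kρ^(K+1)] / [(1-ρ)(1-ρ^(K+1))]
L = 0.53676 × (1 - 7×0.02392 + 6×0.01284) / ((1 - 0.53676) × (1 - 0.01284)) = 1.0677 customers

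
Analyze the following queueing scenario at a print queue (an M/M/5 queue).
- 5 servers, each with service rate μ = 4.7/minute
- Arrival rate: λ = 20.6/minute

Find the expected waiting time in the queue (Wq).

Traffic intensity: ρ = λ/(cμ) = 20.6/(5×4.7) = 0.8766
Since ρ = 0.8766 < 1, system is stable.
Offered load a = λ/μ = cρ = 20.6/4.7 = 4.3830
P₀ = [ Σₙ₌₀^4 aⁿ/n! + a^5/(5!(1-ρ)) ]⁻¹
Σ = a^0/0! + a^1/1! + a^2/2! + a^3/3! + a^4/4! = 1.00000 + 4.38298 + 9.60525 + 14.0332 + 15.3768 = 44.3982
a^5/(5!(1-ρ)) = 1617.5094/(120 × 0.12340426) = 109.2284
P₀ = 1/(44.3982 + 109.2284) = 0.006509
Lq = P₀·a^5·ρ / (5!(1-ρ)²) = 0.006509289 × 1617.5094 × 0.8765957 / (120 × 0.01522861) = 5.0505
Wq = Lq/λ = 5.0505/20.6 = 0.2452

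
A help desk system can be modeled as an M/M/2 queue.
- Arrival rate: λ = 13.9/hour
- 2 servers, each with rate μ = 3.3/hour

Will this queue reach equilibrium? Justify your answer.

Stability requires ρ = λ/(cμ) < 1
ρ = 13.9/(2 × 3.3) = 13.9/6.60 = 2.1061
Since 2.1061 ≥ 1, the system is UNSTABLE.
Need c > λ/μ = 13.9/3.3 = 4.21.
Minimum servers needed: c = 5.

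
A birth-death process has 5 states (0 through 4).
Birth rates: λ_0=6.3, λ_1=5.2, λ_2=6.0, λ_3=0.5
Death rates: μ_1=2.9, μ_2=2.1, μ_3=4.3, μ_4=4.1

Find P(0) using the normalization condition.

Ratios P(n)/P(0) = (λ₀···λₙ₋₁)/(μ₁···μₙ):
P(1)/P(0) = (6.3)/(2.9) = 2.1724
P(2)/P(0) = (6.3×5.2)/(2.9×2.1) = 5.3793
P(3)/P(0) = (6.3×5.2×6.0)/(2.9×2.1×4.3) = 7.5060
P(4)/P(0) = (6.3×5.2×6.0×0.5)/(2.9×2.1×4.3×4.1) = 0.9154

Normalization: ∑ P(n) = 1
P(0) × (1.0000 + 2.1724 + 5.3793 + 7.5060 + 0.9154) = 1
P(0) × 16.9731 = 1
P(0) = 1/16.9731 = 0.05892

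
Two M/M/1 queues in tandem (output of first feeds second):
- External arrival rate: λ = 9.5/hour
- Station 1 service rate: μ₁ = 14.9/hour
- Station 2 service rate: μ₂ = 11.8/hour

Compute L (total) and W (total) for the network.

By Jackson's theorem, each station behaves as independent M/M/1.
Station 1: ρ₁ = 9.5/14.9 = 0.6376, L₁ = ρ₁/(1-ρ₁) = λ/(μ₁-λ) = 9.5/5.40 = 1.7593
Station 2: ρ₂ = 9.5/11.8 = 0.8051, L₂ = ρ₂/(1-ρ₂) = λ/(μ₂-λ) = 9.5/2.30 = 4.1304
Total: L = L₁ + L₂ = 1.7593 + 4.1304 = 5.8897
W = L/λ = 5.8897/9.5 = 0.6200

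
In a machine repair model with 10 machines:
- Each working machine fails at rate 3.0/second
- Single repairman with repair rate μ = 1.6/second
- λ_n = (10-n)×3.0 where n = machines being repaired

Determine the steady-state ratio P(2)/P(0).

P(2)/P(0) = ∏_{i=0}^{2-1} λ_i/μ_{i+1}
= (10-0)×3.0/1.6 × (10-1)×3.0/1.6
= 316.4062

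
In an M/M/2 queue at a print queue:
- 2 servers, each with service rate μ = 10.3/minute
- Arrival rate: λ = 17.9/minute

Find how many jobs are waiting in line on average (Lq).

Traffic intensity: ρ = λ/(cμ) = 17.9/(2×10.3) = 0.8689
Since ρ = 0.8689 < 1, system is stable.
Offered load a = λ/μ = cρ = 17.9/10.3 = 1.7379
P₀ = [ Σₙ₌₀^1 aⁿ/n! + a^2/(2!(1-ρ)) ]⁻¹
Σ = a^0/0! + a^1/1! = 1.0000 + 1.7379 = 2.7379
a^2/(2!(1-ρ)) = 3.02017/(2 × 0.131068) = 11.5214
P₀ = 1/(2.7379 + 11.5214) = 0.07013
Lq = P₀·a^2·ρ / (2!(1-ρ)²) = 0.070130 × 3.0202 × 0.86893 / (2 × 0.017179) = 5.3567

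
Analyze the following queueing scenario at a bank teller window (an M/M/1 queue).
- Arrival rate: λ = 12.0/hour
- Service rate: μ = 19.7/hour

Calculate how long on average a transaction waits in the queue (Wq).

First, compute utilization: ρ = λ/μ = 12.0/19.7 = 0.6091
For M/M/1: Wq = λ/(μ(μ-λ))
Wq = 12.0/(19.7 × (19.7-12.0))
Wq = 12.0/(19.7 × 7.70)
Wq = 0.07911 hours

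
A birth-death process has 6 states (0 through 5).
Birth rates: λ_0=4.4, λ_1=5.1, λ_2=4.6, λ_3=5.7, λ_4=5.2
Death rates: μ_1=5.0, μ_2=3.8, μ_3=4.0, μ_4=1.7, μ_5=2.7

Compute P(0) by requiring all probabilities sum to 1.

Ratios P(n)/P(0) = (λ₀···λₙ₋₁)/(μ₁···μₙ):
P(1)/P(0) = (4.4)/(5.0) = 0.880000
P(2)/P(0) = (4.4×5.1)/(5.0×3.8) = 1.18105
P(3)/P(0) = (4.4×5.1×4.6)/(5.0×3.8×4.0) = 1.35821
P(4)/P(0) = (4.4×5.1×4.6×5.7)/(5.0×3.8×4.0×1.7) = 4.55400
P(5)/P(0) = (4.4×5.1×4.6×5.7×5.2)/(5.0×3.8×4.0×1.7×2.7) = 8.77067

Normalization: ∑ P(n) = 1
P(0) × (1.00000 + 0.880000 + 1.18105 + 1.35821 + 4.55400 + 8.77067) = 1
P(0) × 17.7439 = 1
P(0) = 1/17.7439 = 0.05636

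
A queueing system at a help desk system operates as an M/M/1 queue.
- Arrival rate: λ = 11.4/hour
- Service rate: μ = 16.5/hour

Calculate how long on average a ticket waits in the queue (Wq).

First, compute utilization: ρ = λ/μ = 11.4/16.5 = 0.6909
For M/M/1: Wq = λ/(μ(μ-λ))
Wq = 11.4/(16.5 × (16.5-11.4))
Wq = 11.4/(16.5 × 5.10)
Wq = 0.1355 hours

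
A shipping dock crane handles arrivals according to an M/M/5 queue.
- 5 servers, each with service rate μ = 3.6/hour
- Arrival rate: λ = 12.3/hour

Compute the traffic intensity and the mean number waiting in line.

Traffic intensity: ρ = λ/(cμ) = 12.3/(5×3.6) = 0.6833
Since ρ = 0.6833 < 1, system is stable.
Offered load a = λ/μ = cρ = 12.3/3.6 = 3.4167
P₀ = [ Σₙ₌₀^4 aⁿ/n! + a^5/(5!(1-ρ)) ]⁻¹
Σ = a^0/0! + a^1/1! + a^2/2! + a^3/3! + a^4/4! = 1.0000 + 3.4167 + 5.8368 + 6.6475 + 5.6780 = 22.5790
a^5/(5!(1-ρ)) = 465.6001/(120 × 0.316667) = 12.2526
P₀ = 1/(22.5790 + 12.2526) = 0.02871
Lq = P₀·a^5·ρ / (5!(1-ρ)²) = 0.028710 × 465.6001 × 0.68333 / (120 × 0.10028) = 0.7591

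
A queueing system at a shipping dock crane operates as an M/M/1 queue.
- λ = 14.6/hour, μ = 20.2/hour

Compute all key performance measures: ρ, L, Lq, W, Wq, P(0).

Step 1: ρ = λ/μ = 14.6/20.2 = 0.7228
Step 2: L = λ/(μ-λ) = 14.6/5.60 = 2.6071
Step 3: Lq = λ²/(μ(μ-λ)) = 213.16/(20.2×5.60) = 1.8844
Step 4: W = 1/(μ-λ) = 1/5.60 = 0.17857
Step 5: Wq = λ/(μ(μ-λ)) = 14.6/(20.2×5.60) = 0.1291
Step 6: P(0) = 1-ρ = 0.2772
Verify: L = λW = 14.6×0.17857 = 2.6071 ✔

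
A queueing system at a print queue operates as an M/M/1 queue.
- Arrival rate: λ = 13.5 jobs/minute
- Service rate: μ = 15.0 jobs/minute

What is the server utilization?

Server utilization: ρ = λ/μ
ρ = 13.5/15.0 = 0.9000
The server is busy 90.00% of the time.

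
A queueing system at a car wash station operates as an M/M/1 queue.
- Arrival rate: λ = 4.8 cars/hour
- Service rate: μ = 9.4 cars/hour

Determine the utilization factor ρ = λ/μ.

Server utilization: ρ = λ/μ
ρ = 4.8/9.4 = 0.5106
The server is busy 51.06% of the time.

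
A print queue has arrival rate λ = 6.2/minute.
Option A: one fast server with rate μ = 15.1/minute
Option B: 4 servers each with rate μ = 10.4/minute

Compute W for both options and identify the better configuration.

Option A: single server μ = 15.1 (M/M/1)
  ρ_A = 6.2/15.1 = 0.4106
  W_A = 1/(μ-λ) = 1/(15.1-6.2) = 1/8.90 = 0.1124

Option B: 4 servers μ = 10.4 (M/M/4)
  ρ_B = λ/(cμ) = 6.2/(4×10.4) = 0.1490
  Offered load a = λ/μ = cρ = 6.2/10.4 = 0.5962
  P₀ = [ Σₙ₌₀^3 aⁿ/n! + a^4/(4!(1-ρ)) ]⁻¹
  Σ = a^0/0! + a^1/1! + a^2/2! + a^3/3! = 1.0000 + 0.5962 + 0.1777 + 0.03531 = 1.8092
  a^4/(4!(1-ρ)) = 0.12631/(24 × 0.85096) = 0.006185
  P₀ = 1/(1.80917 + 0.00618461) = 0.5509
  Lq = P₀·a^4·ρ / (4!(1-ρ)²) = 0.55086 × 0.12631 × 0.14904 / (24 × 0.72414) = 0.0005967
  Wq_B = Lq/λ = 0.0005967/6.2 = 0.00009624
  W_B = Wq_B + 1/μ = 0.00009624 + 0.09615 = 0.09625

Since W_B = 0.09625 < W_A = 0.1124, Option B (multiple servers) has the shorter time in system.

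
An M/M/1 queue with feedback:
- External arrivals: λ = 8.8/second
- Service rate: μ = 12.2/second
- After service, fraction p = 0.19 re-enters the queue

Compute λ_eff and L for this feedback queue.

Effective arrival rate: λ_eff = λ/(1-p) = 8.8/(1-0.19) = 8.8/0.81 = 10.8642
ρ = λ_eff/μ = 10.8642/12.2 = 0.890508
L = ρ/(1-ρ) = 0.890508/(1-0.890508) = 8.1331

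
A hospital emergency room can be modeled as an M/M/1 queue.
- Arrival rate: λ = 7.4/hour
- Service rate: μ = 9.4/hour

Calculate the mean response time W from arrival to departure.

First, compute utilization: ρ = λ/μ = 7.4/9.4 = 0.7872
For M/M/1: W = 1/(μ-λ)
W = 1/(9.4-7.4) = 1/2.00
W = 0.5000 hours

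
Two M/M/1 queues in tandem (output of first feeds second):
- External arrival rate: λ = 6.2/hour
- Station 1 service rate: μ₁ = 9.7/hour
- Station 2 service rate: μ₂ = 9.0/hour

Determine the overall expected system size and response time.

By Jackson's theorem, each station behaves as independent M/M/1.
Station 1: ρ₁ = 6.2/9.7 = 0.6392, L₁ = ρ₁/(1-ρ₁) = λ/(μ₁-λ) = 6.2/3.50 = 1.7714
Station 2: ρ₂ = 6.2/9.0 = 0.6889, L₂ = ρ₂/(1-ρ₂) = λ/(μ₂-λ) = 6.2/2.80 = 2.2143
Total: L = L₁ + L₂ = 1.7714 + 2.2143 = 3.9857
W = L/λ = 3.9857/6.2 = 0.6429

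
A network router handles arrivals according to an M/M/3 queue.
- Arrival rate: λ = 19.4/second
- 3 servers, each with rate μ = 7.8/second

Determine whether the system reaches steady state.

Stability requires ρ = λ/(cμ) < 1
ρ = 19.4/(3 × 7.8) = 19.4/23.40 = 0.8291
Since 0.8291 < 1, the system is STABLE.
The servers are busy 82.91% of the time.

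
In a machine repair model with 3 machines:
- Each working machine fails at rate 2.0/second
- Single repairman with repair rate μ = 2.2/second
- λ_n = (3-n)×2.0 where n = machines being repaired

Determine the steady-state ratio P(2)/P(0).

P(2)/P(0) = ∏_{i=0}^{2-1} λ_i/μ_{i+1}
= (3-0)×2.0/2.2 × (3-1)×2.0/2.2
= 4.9587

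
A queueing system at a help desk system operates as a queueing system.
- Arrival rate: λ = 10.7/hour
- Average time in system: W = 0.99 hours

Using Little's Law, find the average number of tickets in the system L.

Little's Law: L = λW
L = 10.7 × 0.99 = 10.5930 tickets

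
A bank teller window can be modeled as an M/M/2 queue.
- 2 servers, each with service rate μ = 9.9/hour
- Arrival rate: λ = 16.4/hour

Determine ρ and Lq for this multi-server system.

Traffic intensity: ρ = λ/(cμ) = 16.4/(2×9.9) = 0.8283
Since ρ = 0.8283 < 1, system is stable.
Offered load a = λ/μ = cρ = 16.4/9.9 = 1.6566
P₀ = [ Σₙ₌₀^1 aⁿ/n! + a^2/(2!(1-ρ)) ]⁻¹
Σ = a^0/0! + a^1/1! = 1.0000 + 1.6566 = 2.6566
a^2/(2!(1-ρ)) = 2.74421/(2 × 0.171717) = 7.9905
P₀ = 1/(2.6566 + 7.9905) = 0.09392
Lq = P₀·a^2·ρ / (2!(1-ρ)²) = 0.093923 × 2.7442 × 0.82828 / (2 × 0.029487) = 3.6200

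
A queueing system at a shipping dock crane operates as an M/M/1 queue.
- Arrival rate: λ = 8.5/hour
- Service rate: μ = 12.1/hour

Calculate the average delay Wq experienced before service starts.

First, compute utilization: ρ = λ/μ = 8.5/12.1 = 0.7025
For M/M/1: Wq = λ/(μ(μ-λ))
Wq = 8.5/(12.1 × (12.1-8.5))
Wq = 8.5/(12.1 × 3.60)
Wq = 0.1951 hours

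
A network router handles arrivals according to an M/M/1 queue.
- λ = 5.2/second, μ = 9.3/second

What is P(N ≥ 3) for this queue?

ρ = λ/μ = 5.2/9.3 = 0.5591
P(N ≥ n) = ρⁿ
P(N ≥ 3) = 0.5591^3
P(N ≥ 3) = 0.1748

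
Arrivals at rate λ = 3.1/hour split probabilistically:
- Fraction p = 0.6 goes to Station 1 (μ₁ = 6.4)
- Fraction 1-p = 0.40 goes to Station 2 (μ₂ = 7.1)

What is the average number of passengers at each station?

Effective rates: λ₁ = 3.1×0.6 = 1.86, λ₂ = 3.1×0.40 = 1.24
Station 1: ρ₁ = 1.86/6.4 = 0.29062, L₁ = ρ₁/(1-ρ₁) = 0.29062/(1-0.29062) = 0.4097
Station 2: ρ₂ = 1.24/7.1 = 0.17465, L₂ = ρ₂/(1-ρ₂) = 0.17465/(1-0.17465) = 0.2116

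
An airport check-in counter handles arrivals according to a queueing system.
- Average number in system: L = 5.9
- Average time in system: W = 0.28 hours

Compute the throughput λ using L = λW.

Little's Law: L = λW, so λ = L/W
λ = 5.9/0.28 = 21.0714 passengers/hour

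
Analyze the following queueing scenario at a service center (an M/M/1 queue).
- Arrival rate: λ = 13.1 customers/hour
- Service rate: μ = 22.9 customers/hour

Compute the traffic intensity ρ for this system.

Server utilization: ρ = λ/μ
ρ = 13.1/22.9 = 0.5721
The server is busy 57.21% of the time.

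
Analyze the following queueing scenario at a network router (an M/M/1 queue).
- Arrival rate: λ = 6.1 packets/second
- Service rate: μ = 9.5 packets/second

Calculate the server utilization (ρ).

Server utilization: ρ = λ/μ
ρ = 6.1/9.5 = 0.6421
The server is busy 64.21% of the time.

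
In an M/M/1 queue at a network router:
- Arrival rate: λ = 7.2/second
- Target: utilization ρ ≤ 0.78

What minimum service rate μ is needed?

ρ = λ/μ, so μ = λ/ρ
μ ≥ 7.2/0.78 = 9.2308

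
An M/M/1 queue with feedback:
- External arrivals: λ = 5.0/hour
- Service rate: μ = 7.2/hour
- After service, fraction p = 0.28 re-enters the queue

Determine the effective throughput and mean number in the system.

Effective arrival rate: λ_eff = λ/(1-p) = 5.0/(1-0.28) = 5.0/0.72 = 6.9444444
ρ = λ_eff/μ = 6.9444444/7.2 = 0.9645062
L = ρ/(1-ρ) = 0.9645062/(1-0.9645062) = 27.1739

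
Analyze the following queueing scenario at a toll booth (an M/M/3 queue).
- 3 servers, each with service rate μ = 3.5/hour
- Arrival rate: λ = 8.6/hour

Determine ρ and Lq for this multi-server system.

Traffic intensity: ρ = λ/(cμ) = 8.6/(3×3.5) = 0.8190
Since ρ = 0.8190 < 1, system is stable.
Offered load a = λ/μ = cρ = 8.6/3.5 = 2.4571
P₀ = [ Σₙ₌₀^2 aⁿ/n! + a^3/(3!(1-ρ)) ]⁻¹
Σ = a^0/0! + a^1/1! + a^2/2! = 1.0000 + 2.4571 + 3.0188 = 6.4759
a^3/(3!(1-ρ)) = 14.8351/(6 × 0.180952) = 13.6639
P₀ = 1/(6.4759 + 13.6639) = 0.04965
Lq = P₀·a^3·ρ / (3!(1-ρ)²) = 0.04965 × 14.8351 × 0.8190 / (6 × 0.03274) = 3.0709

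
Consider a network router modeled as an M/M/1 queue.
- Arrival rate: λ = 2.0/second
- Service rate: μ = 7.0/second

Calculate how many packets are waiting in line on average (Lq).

ρ = λ/μ = 2.0/7.0 = 0.2857
For M/M/1: Lq = λ²/(μ(μ-λ))
Lq = 4.00/(7.0 × 5.00)
Lq = 0.1143 packets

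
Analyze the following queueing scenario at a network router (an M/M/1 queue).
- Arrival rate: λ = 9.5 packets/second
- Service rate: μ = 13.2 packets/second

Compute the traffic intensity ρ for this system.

Server utilization: ρ = λ/μ
ρ = 9.5/13.2 = 0.7197
The server is busy 71.97% of the time.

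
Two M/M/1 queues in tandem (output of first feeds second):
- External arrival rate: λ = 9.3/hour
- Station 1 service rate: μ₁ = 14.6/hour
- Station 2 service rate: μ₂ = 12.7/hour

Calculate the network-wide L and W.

By Jackson's theorem, each station behaves as independent M/M/1.
Station 1: ρ₁ = 9.3/14.6 = 0.6370, L₁ = ρ₁/(1-ρ₁) = λ/(μ₁-λ) = 9.3/5.30 = 1.7547
Station 2: ρ₂ = 9.3/12.7 = 0.7323, L₂ = ρ₂/(1-ρ₂) = λ/(μ₂-λ) = 9.3/3.40 = 2.7353
Total: L = L₁ + L₂ = 1.7547 + 2.7353 = 4.4900
W = L/λ = 4.4900/9.3 = 0.4828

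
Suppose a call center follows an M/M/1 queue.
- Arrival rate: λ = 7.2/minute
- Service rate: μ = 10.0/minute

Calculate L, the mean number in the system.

ρ = λ/μ = 7.2/10.0 = 0.7200
For M/M/1: L = λ/(μ-λ)
L = 7.2/(10.0-7.2) = 7.2/2.80
L = 2.5714 calls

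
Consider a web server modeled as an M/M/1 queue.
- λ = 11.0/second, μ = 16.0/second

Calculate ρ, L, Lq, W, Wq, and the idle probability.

Step 1: ρ = λ/μ = 11.0/16.0 = 0.6875
Step 2: L = λ/(μ-λ) = 11.0/5.00 = 2.2000
Step 3: Lq = λ²/(μ(μ-λ)) = 121.00/(16.0×5.00) = 1.5125
Step 4: W = 1/(μ-λ) = 1/5.00 = 0.2000
Step 5: Wq = λ/(μ(μ-λ)) = 11.0/(16.0×5.00) = 0.1375
Step 6: P(0) = 1-ρ = 0.3125
Verify: L = λW = 11.0×0.2000 = 2.2000 ✔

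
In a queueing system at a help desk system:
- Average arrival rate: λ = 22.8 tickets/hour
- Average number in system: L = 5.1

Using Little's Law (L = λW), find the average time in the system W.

Little's Law: L = λW, so W = L/λ
W = 5.1/22.8 = 0.2237 hours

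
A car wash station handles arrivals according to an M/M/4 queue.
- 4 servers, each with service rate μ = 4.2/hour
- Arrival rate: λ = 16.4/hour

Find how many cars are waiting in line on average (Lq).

Traffic intensity: ρ = λ/(cμ) = 16.4/(4×4.2) = 0.9762
Since ρ = 0.9762 < 1, system is stable.
Offered load a = λ/μ = cρ = 16.4/4.2 = 3.9048
P₀ = [ Σₙ₌₀^3 aⁿ/n! + a^4/(4!(1-ρ)) ]⁻¹
Σ = a^0/0! + a^1/1! + a^2/2! + a^3/3! = 1.00000 + 3.90476 + 7.62358 + 9.92276 = 22.4511
a^4/(4!(1-ρ)) = 232.47606/(24 × 0.023809524) = 406.8331
P₀ = 1/(22.4511 + 406.8331) = 0.002329
Lq = P₀·a^4·ρ / (4!(1-ρ)²) = 0.0023294591 × 232.47606 × 0.97619048 / (24 × 0.00056689342) = 38.8557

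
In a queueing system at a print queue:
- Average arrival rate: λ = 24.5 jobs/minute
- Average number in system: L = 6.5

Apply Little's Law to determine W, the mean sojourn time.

Little's Law: L = λW, so W = L/λ
W = 6.5/24.5 = 0.2653 minutes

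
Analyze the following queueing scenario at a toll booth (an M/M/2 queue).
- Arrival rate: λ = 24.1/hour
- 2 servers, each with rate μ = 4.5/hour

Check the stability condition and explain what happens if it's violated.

Stability requires ρ = λ/(cμ) < 1
ρ = 24.1/(2 × 4.5) = 24.1/9.00 = 2.6778
Since 2.6778 ≥ 1, the system is UNSTABLE.
Need c > λ/μ = 24.1/4.5 = 5.36.
Minimum servers needed: c = 6.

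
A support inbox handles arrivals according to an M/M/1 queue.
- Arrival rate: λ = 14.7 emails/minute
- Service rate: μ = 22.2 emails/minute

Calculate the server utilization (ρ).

Server utilization: ρ = λ/μ
ρ = 14.7/22.2 = 0.6622
The server is busy 66.22% of the time.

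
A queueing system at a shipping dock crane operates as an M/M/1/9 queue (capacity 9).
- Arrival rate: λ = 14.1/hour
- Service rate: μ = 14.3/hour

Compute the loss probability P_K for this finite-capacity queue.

ρ = λ/μ = 14.1/14.3 = 0.98601
P₀ = (1-ρ)/(1-ρ^(K+1)) = (1-0.98601)/(1-0.98601^10) = 0.01399/0.1314 = 0.1065
P_K = P₀×ρ^K = 0.10646 × 0.98601^9 = 0.10646 × 0.88091 = 0.09378
Blocking probability = 9.38%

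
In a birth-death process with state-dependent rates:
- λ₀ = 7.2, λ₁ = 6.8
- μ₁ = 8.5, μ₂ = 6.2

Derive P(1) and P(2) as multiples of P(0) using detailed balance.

Balance equations:
State 0: λ₀P₀ = μ₁P₁ → P₁ = (λ₀/μ₁)P₀ = (7.2/8.5)P₀ = 0.8471P₀
State 1: P₂ = (λ₀λ₁)/(μ₁μ₂)P₀ = (7.2×6.8)/(8.5×6.2)P₀ = 0.9290P₀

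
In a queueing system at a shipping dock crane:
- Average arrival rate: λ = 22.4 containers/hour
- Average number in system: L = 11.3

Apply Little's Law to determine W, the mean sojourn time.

Little's Law: L = λW, so W = L/λ
W = 11.3/22.4 = 0.5045 hours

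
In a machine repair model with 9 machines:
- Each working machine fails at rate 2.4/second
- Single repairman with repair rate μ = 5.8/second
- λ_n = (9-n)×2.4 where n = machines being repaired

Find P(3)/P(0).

P(3)/P(0) = ∏_{i=0}^{3-1} λ_i/μ_{i+1}
= (9-0)×2.4/5.8 × (9-1)×2.4/5.8 × (9-2)×2.4/5.8
= 35.7092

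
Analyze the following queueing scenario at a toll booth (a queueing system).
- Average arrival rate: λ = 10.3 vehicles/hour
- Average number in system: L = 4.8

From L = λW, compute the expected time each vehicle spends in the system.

Little's Law: L = λW, so W = L/λ
W = 4.8/10.3 = 0.4660 hours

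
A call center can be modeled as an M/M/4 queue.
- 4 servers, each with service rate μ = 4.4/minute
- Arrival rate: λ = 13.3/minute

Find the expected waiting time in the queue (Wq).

Traffic intensity: ρ = λ/(cμ) = 13.3/(4×4.4) = 0.7557
Since ρ = 0.7557 < 1, system is stable.
Offered load a = λ/μ = cρ = 13.3/4.4 = 3.0227
P₀ = [ Σₙ₌₀^3 aⁿ/n! + a^4/(4!(1-ρ)) ]⁻¹
Σ = a^0/0! + a^1/1! + a^2/2! + a^3/3! = 1.00000 + 3.02273 + 4.56844 + 4.60305 = 13.1942
a^4/(4!(1-ρ)) = 83.48258/(24 × 0.2443182) = 14.2373
P₀ = 1/(13.1942 + 14.2373) = 0.03645
Lq = P₀·a^4·ρ / (4!(1-ρ)²) = 0.036454 × 83.4826 × 0.75568 / (24 × 0.059691) = 1.6053
Wq = Lq/λ = 1.6053/13.3 = 0.1207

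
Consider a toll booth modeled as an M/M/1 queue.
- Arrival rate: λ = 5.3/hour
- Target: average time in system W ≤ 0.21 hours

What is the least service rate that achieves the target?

For M/M/1: W = 1/(μ-λ)
Need W ≤ 0.21, so 1/(μ-λ) ≤ 0.21
μ - λ ≥ 1/0.21 = 4.7619
μ ≥ 5.3 + 4.7619 = 10.0619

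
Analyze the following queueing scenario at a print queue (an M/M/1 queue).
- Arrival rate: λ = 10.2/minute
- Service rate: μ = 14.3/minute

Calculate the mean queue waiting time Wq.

First, compute utilization: ρ = λ/μ = 10.2/14.3 = 0.7133
For M/M/1: Wq = λ/(μ(μ-λ))
Wq = 10.2/(14.3 × (14.3-10.2))
Wq = 10.2/(14.3 × 4.10)
Wq = 0.1740 minutes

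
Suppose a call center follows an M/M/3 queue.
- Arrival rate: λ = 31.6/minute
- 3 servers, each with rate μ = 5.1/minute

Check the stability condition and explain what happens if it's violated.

Stability requires ρ = λ/(cμ) < 1
ρ = 31.6/(3 × 5.1) = 31.6/15.30 = 2.0654
Since 2.0654 ≥ 1, the system is UNSTABLE.
Need c > λ/μ = 31.6/5.1 = 6.20.
Minimum servers needed: c = 7.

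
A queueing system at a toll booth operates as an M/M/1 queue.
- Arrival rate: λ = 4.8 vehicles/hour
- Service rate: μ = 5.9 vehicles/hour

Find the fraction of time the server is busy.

Server utilization: ρ = λ/μ
ρ = 4.8/5.9 = 0.8136
The server is busy 81.36% of the time.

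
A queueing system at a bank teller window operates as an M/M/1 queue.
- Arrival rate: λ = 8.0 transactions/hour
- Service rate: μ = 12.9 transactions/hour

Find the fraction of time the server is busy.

Server utilization: ρ = λ/μ
ρ = 8.0/12.9 = 0.6202
The server is busy 62.02% of the time.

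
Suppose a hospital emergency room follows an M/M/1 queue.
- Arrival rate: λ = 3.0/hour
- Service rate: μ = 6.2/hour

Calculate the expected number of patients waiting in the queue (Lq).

ρ = λ/μ = 3.0/6.2 = 0.4839
For M/M/1: Lq = λ²/(μ(μ-λ))
Lq = 9.00/(6.2 × 3.20)
Lq = 0.4536 patients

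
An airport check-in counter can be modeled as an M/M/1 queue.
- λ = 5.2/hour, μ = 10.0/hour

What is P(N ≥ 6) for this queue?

ρ = λ/μ = 5.2/10.0 = 0.5200
P(N ≥ n) = ρⁿ
P(N ≥ 6) = 0.5200^6
P(N ≥ 6) = 0.01977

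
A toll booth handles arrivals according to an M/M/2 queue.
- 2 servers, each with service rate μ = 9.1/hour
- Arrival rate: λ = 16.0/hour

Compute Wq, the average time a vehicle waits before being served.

Traffic intensity: ρ = λ/(cμ) = 16.0/(2×9.1) = 0.8791
Since ρ = 0.8791 < 1, system is stable.
Offered load a = λ/μ = cρ = 16.0/9.1 = 1.7582
P₀ = [ Σₙ₌₀^1 aⁿ/n! + a^2/(2!(1-ρ)) ]⁻¹
Σ = a^0/0! + a^1/1! = 1.0000 + 1.7582 = 2.7582
a^2/(2!(1-ρ)) = 3.09141/(2 × 0.120879) = 12.7872
P₀ = 1/(2.7582 + 12.7872) = 0.06433
Lq = P₀·a^2·ρ / (2!(1-ρ)²) = 0.0643275 × 3.09141 × 0.879121 / (2 × 0.0146118) = 5.9823
Wq = Lq/λ = 5.9823/16.0 = 0.3739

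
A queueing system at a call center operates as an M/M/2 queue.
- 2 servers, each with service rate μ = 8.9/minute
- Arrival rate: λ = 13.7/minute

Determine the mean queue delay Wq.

Traffic intensity: ρ = λ/(cμ) = 13.7/(2×8.9) = 0.7697
Since ρ = 0.7697 < 1, system is stable.
Offered load a = λ/μ = cρ = 13.7/8.9 = 1.5393
P₀ = [ Σₙ₌₀^1 aⁿ/n! + a^2/(2!(1-ρ)) ]⁻¹
Σ = a^0/0! + a^1/1! = 1.0000 + 1.5393 = 2.5393
a^2/(2!(1-ρ)) = 2.36952/(2 × 0.230337) = 5.1436
P₀ = 1/(2.5393 + 5.1436) = 0.1302
Lq = P₀·a^2·ρ / (2!(1-ρ)²) = 0.13016 × 2.3695 × 0.76966 / (2 × 0.053055) = 2.2371
Wq = Lq/λ = 2.2371/13.7 = 0.1633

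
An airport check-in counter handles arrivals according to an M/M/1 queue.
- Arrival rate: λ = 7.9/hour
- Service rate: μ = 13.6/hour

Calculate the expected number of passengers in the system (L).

ρ = λ/μ = 7.9/13.6 = 0.5809
For M/M/1: L = λ/(μ-λ)
L = 7.9/(13.6-7.9) = 7.9/5.70
L = 1.3860 passengers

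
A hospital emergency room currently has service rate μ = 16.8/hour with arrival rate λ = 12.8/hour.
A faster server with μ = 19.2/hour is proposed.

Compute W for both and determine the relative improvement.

System 1: ρ₁ = 12.8/16.8 = 0.7619, W₁ = 1/(16.8-12.8) = 0.25000
System 2: ρ₂ = 12.8/19.2 = 0.6667, W₂ = 1/(19.2-12.8) = 0.15625
Improvement: (W₁-W₂)/W₁ = (0.25000-0.15625)/0.25000 = 37.50%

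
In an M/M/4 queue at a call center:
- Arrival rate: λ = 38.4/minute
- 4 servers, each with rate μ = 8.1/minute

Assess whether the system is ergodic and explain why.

Stability requires ρ = λ/(cμ) < 1
ρ = 38.4/(4 × 8.1) = 38.4/32.40 = 1.1852
Since 1.1852 ≥ 1, the system is UNSTABLE.
Need c > λ/μ = 38.4/8.1 = 4.74.
Minimum servers needed: c = 5.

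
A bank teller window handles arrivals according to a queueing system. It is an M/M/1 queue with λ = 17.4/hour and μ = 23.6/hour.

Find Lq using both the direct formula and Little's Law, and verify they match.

Method 1 (direct): Lq = λ²/(μ(μ-λ)) = 302.76/(23.6 × 6.20) = 2.0692

Method 2 (Little's Law):
W = 1/(μ-λ) = 1/6.20 = 0.16129
Wq = W - 1/μ = 0.16129 - 0.042373 = 0.11892
Lq = λWq = 17.4 × 0.11892 = 2.0692 ✔ (matches Method 1)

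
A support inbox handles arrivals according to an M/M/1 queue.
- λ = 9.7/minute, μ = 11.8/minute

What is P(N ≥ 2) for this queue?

ρ = λ/μ = 9.7/11.8 = 0.8220
P(N ≥ n) = ρⁿ
P(N ≥ 2) = 0.8220^2
P(N ≥ 2) = 0.6757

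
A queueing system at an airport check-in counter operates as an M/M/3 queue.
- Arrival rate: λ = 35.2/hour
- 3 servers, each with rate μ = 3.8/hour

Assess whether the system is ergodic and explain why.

Stability requires ρ = λ/(cμ) < 1
ρ = 35.2/(3 × 3.8) = 35.2/11.40 = 3.0877
Since 3.0877 ≥ 1, the system is UNSTABLE.
Need c > λ/μ = 35.2/3.8 = 9.26.
Minimum servers needed: c = 10.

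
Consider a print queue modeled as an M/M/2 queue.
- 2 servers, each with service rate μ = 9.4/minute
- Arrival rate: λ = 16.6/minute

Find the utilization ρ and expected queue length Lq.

Traffic intensity: ρ = λ/(cμ) = 16.6/(2×9.4) = 0.8830
Since ρ = 0.8830 < 1, system is stable.
Offered load a = λ/μ = cρ = 16.6/9.4 = 1.7660
P₀ = [ Σₙ₌₀^1 aⁿ/n! + a^2/(2!(1-ρ)) ]⁻¹
Σ = a^0/0! + a^1/1! = 1.0000 + 1.7660 = 2.7660
a^2/(2!(1-ρ)) = 3.11861/(2 × 0.117021) = 13.3250
P₀ = 1/(2.7660 + 13.3250) = 0.06215
Lq = P₀·a^2·ρ / (2!(1-ρ)²) = 0.062147 × 3.1186 × 0.88298 / (2 × 0.013694) = 6.2484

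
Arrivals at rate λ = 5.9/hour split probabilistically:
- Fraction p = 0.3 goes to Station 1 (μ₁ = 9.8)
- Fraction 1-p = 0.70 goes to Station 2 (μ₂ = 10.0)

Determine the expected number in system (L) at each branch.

Effective rates: λ₁ = 5.9×0.3 = 1.77, λ₂ = 5.9×0.70 = 4.13
Station 1: ρ₁ = 1.77/9.8 = 0.1806, L₁ = ρ₁/(1-ρ₁) = 0.1806/(1-0.1806) = 0.2204
Station 2: ρ₂ = 4.13/10.0 = 0.4130, L₂ = ρ₂/(1-ρ₂) = 0.4130/(1-0.4130) = 0.7036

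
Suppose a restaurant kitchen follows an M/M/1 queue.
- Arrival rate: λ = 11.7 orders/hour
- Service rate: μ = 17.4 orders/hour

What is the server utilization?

Server utilization: ρ = λ/μ
ρ = 11.7/17.4 = 0.6724
The server is busy 67.24% of the time.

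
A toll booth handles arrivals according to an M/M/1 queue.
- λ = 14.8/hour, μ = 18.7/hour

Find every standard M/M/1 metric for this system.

Step 1: ρ = λ/μ = 14.8/18.7 = 0.7914
Step 2: L = λ/(μ-λ) = 14.8/3.90 = 3.7949
Step 3: Lq = λ²/(μ(μ-λ)) = 219.04/(18.7×3.90) = 3.0034
Step 4: W = 1/(μ-λ) = 1/3.90 = 0.25641
Step 5: Wq = λ/(μ(μ-λ)) = 14.8/(18.7×3.90) = 0.2029
Step 6: P(0) = 1-ρ = 0.2086
Verify: L = λW = 14.8×0.25641 = 3.7949 ✔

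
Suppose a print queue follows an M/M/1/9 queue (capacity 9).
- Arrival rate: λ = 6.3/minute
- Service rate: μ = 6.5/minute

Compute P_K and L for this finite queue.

ρ = λ/μ = 6.3/6.5 = 0.96923
P₀ = (1-ρ)/(1-ρ^(K+1)) = (1-0.96923)/(1-0.96923^10) = 0.03077/0.2684 = 0.1146
P_K = P₀×ρ^K = 0.11464 × 0.96923^9 = 0.11464 × 0.75482 = 0.08653
Blocking probability P_9 = 0.08653 (8.65%)
L = ρ[1 - (K+1)ρ^K + Kρ^(K+1)] / [(1-ρ)(1-ρ^(K+1))]
L = 0.96923 × (1 - 10×0.7548169 + 9×0.7315912) / ((1 - 0.96923) × (1 - 0.7315912)) = 4.2426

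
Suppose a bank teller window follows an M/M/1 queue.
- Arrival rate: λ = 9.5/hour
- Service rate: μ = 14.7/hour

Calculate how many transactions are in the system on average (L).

ρ = λ/μ = 9.5/14.7 = 0.6463
For M/M/1: L = λ/(μ-λ)
L = 9.5/(14.7-9.5) = 9.5/5.20
L = 1.8269 transactions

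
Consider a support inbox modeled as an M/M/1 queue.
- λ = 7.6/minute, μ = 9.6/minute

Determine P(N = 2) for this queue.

ρ = λ/μ = 7.6/9.6 = 0.7917
P(n) = (1-ρ)ρⁿ
P(2) = (1-0.7917) × 0.7917^2
P(2) = 0.2083 × 0.6268
P(2) = 0.1306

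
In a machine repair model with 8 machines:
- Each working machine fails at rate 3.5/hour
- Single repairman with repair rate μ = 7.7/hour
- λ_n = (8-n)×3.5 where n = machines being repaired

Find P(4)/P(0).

P(4)/P(0) = ∏_{i=0}^{4-1} λ_i/μ_{i+1}
= (8-0)×3.5/7.7 × (8-1)×3.5/7.7 × (8-2)×3.5/7.7 × (8-3)×3.5/7.7
= 71.7164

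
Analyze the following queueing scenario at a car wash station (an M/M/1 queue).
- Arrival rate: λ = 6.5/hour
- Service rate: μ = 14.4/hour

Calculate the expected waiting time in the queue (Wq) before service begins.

First, compute utilization: ρ = λ/μ = 6.5/14.4 = 0.4514
For M/M/1: Wq = λ/(μ(μ-λ))
Wq = 6.5/(14.4 × (14.4-6.5))
Wq = 6.5/(14.4 × 7.90)
Wq = 0.05714 hours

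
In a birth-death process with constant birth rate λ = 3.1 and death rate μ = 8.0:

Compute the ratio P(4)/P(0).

For constant rates: P(n)/P(0) = (λ/μ)^n
P(4)/P(0) = (3.1/8.0)^4 = 0.3875^4 = 0.02255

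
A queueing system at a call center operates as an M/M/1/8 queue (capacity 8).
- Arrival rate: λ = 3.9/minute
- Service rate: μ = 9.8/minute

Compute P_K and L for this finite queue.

ρ = λ/μ = 3.9/9.8 = 0.39796
P₀ = (1-ρ)/(1-ρ^(K+1)) = (1-0.39796)/(1-0.39796^9) = 0.6020/0.9997 = 0.6022
P_K = P₀×ρ^K = 0.6022 × 0.39796^8 = 0.6022 × 0.0006291 = 0.0003788
Blocking probability P_8 = 0.0003788 (0.03788%)
L = ρ[1 - (K+1)ρ^K + Kρ^(K+1)] / [(1-ρ)(1-ρ^(K+1))]
L = 0.39796 × (1 - 9×0.0006291 + 8×0.0002504) / ((1 - 0.39796) × (1 - 0.0002504)) = 0.6588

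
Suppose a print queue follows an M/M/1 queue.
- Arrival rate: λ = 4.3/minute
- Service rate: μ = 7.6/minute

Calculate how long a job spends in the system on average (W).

First, compute utilization: ρ = λ/μ = 4.3/7.6 = 0.5658
For M/M/1: W = 1/(μ-λ)
W = 1/(7.6-4.3) = 1/3.30
W = 0.3030 minutes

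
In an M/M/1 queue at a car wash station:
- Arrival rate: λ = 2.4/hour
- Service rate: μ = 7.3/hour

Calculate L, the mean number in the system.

ρ = λ/μ = 2.4/7.3 = 0.3288
For M/M/1: L = λ/(μ-λ)
L = 2.4/(7.3-2.4) = 2.4/4.90
L = 0.4898 cars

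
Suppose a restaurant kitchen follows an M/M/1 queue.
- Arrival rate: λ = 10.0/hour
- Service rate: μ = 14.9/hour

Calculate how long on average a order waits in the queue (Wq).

First, compute utilization: ρ = λ/μ = 10.0/14.9 = 0.6711
For M/M/1: Wq = λ/(μ(μ-λ))
Wq = 10.0/(14.9 × (14.9-10.0))
Wq = 10.0/(14.9 × 4.90)
Wq = 0.1370 hours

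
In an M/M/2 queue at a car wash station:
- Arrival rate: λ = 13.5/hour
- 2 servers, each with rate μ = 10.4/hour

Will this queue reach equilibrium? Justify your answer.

Stability requires ρ = λ/(cμ) < 1
ρ = 13.5/(2 × 10.4) = 13.5/20.80 = 0.6490
Since 0.6490 < 1, the system is STABLE.
The servers are busy 64.90% of the time.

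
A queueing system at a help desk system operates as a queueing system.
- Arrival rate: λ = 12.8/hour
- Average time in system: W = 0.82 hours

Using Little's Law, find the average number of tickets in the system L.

Little's Law: L = λW
L = 12.8 × 0.82 = 10.4960 tickets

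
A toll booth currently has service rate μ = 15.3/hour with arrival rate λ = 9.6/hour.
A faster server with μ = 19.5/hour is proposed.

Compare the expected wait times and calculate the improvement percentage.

System 1: ρ₁ = 9.6/15.3 = 0.6275, W₁ = 1/(15.3-9.6) = 0.1754
System 2: ρ₂ = 9.6/19.5 = 0.4923, W₂ = 1/(19.5-9.6) = 0.1010
Improvement: (W₁-W₂)/W₁ = (0.1754-0.1010)/0.1754 = 42.42%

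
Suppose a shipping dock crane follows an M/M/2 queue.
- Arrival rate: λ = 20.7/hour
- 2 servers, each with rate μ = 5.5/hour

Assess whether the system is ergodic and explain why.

Stability requires ρ = λ/(cμ) < 1
ρ = 20.7/(2 × 5.5) = 20.7/11.00 = 1.8818
Since 1.8818 ≥ 1, the system is UNSTABLE.
Need c > λ/μ = 20.7/5.5 = 3.76.
Minimum servers needed: c = 4.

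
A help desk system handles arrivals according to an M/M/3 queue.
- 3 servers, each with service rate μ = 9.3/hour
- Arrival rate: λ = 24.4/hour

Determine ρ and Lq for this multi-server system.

Traffic intensity: ρ = λ/(cμ) = 24.4/(3×9.3) = 0.8746
Since ρ = 0.8746 < 1, system is stable.
Offered load a = λ/μ = cρ = 24.4/9.3 = 2.6237
P₀ = [ Σₙ₌₀^2 aⁿ/n! + a^3/(3!(1-ρ)) ]⁻¹
Σ = a^0/0! + a^1/1! + a^2/2! = 1.000000 + 2.623656 + 3.441785 = 7.0654
a^3/(3!(1-ρ)) = 18.06012/(6 × 0.1254480) = 23.9942
P₀ = 1/(7.0654 + 23.9942) = 0.03220
Lq = P₀·a^3·ρ / (3!(1-ρ)²) = 0.032196 × 18.0601 × 0.87455 / (6 × 0.015737) = 5.3856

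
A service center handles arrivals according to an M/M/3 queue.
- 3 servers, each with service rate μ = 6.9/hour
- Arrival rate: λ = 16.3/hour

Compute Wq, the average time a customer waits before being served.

Traffic intensity: ρ = λ/(cμ) = 16.3/(3×6.9) = 0.7874
Since ρ = 0.7874 < 1, system is stable.
Offered load a = λ/μ = cρ = 16.3/6.9 = 2.3623
P₀ = [ Σₙ₌₀^2 aⁿ/n! + a^3/(3!(1-ρ)) ]⁻¹
Σ = a^0/0! + a^1/1! + a^2/2! = 1.0000 + 2.3623 + 2.7903 = 6.1526
a^3/(3!(1-ρ)) = 13.1830/(6 × 0.21256) = 10.3367
P₀ = 1/(6.1526 + 10.3367) = 0.06065
Lq = P₀·a^3·ρ / (3!(1-ρ)²) = 0.060645 × 13.1830 × 0.78744 / (6 × 0.045182) = 2.3223
Wq = Lq/λ = 2.3223/16.3 = 0.1425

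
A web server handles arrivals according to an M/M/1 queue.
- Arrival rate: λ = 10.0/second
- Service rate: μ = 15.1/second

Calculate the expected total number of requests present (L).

ρ = λ/μ = 10.0/15.1 = 0.6623
For M/M/1: L = λ/(μ-λ)
L = 10.0/(15.1-10.0) = 10.0/5.10
L = 1.9608 requests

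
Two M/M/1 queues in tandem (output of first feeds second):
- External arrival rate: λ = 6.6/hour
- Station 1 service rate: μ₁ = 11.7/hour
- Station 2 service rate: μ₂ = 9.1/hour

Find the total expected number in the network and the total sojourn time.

By Jackson's theorem, each station behaves as independent M/M/1.
Station 1: ρ₁ = 6.6/11.7 = 0.5641, L₁ = ρ₁/(1-ρ₁) = λ/(μ₁-λ) = 6.6/5.10 = 1.2941
Station 2: ρ₂ = 6.6/9.1 = 0.7253, L₂ = ρ₂/(1-ρ₂) = λ/(μ₂-λ) = 6.6/2.50 = 2.6400
Total: L = L₁ + L₂ = 1.2941 + 2.6400 = 3.9341
W = L/λ = 3.9341/6.6 = 0.5961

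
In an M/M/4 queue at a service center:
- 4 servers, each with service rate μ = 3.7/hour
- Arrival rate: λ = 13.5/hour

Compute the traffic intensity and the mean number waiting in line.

Traffic intensity: ρ = λ/(cμ) = 13.5/(4×3.7) = 0.9122
Since ρ = 0.9122 < 1, system is stable.
Offered load a = λ/μ = cρ = 13.5/3.7 = 3.6486
P₀ = [ Σₙ₌₀^3 aⁿ/n! + a^4/(4!(1-ρ)) ]⁻¹
Σ = a^0/0! + a^1/1! + a^2/2! + a^3/3! = 1.00000 + 3.64865 + 6.65632 + 8.09552 = 19.4005
a^4/(4!(1-ρ)) = 177.2263/(24 × 0.0878378) = 84.0689
P₀ = 1/(19.4005 + 84.0689) = 0.009665
Lq = P₀·a^4·ρ / (4!(1-ρ)²) = 0.0096647 × 177.2263 × 0.91216 / (24 × 0.0077155) = 8.4375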